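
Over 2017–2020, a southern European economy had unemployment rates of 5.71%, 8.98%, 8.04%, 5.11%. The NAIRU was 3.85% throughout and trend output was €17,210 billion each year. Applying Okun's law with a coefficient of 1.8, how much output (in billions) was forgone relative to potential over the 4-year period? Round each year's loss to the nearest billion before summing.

€3,853 billion

Year 2017: gap = -1.8 × (5.71 - 3.85) = -3.348%, loss ≈ 17210 × 3.348/100 ≈ 576.
Year 2018: gap = -1.8 × (8.98 - 3.85) = -9.234%, loss ≈ 17210 × 9.234/100 ≈ 1589.
Year 2019: gap = -1.8 × (8.04 - 3.85) = -7.542%, loss ≈ 17210 × 7.542/100 ≈ 1298.
Year 2020: gap = -1.8 × (5.11 - 3.85) = -2.268%, loss ≈ 17210 × 2.268/100 ≈ 390.
Total lost output = 576 + 1589 + 1298 + 390 = 3853 billion.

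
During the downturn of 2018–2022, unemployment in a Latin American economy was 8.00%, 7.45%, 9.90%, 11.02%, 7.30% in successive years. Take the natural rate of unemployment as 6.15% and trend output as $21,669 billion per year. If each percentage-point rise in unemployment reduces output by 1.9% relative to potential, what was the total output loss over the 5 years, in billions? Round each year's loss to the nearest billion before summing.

Year 2018: gap = -1.9 × (8 - 6.15) = -3.515%, loss ≈ 21669 × 3.515/100 ≈ 762.
Year 2019: gap = -1.9 × (7.45 - 6.15) = -2.47%, loss ≈ 21669 × 2.47/100 ≈ 535.
Year 2020: gap = -1.9 × (9.9 - 6.15) = -7.125%, loss ≈ 21669 × 7.125/100 ≈ 1544.
Year 2021: gap = -1.9 × (11.02 - 6.15) = -9.253%, loss ≈ 21669 × 9.253/100 ≈ 2005.
Year 2022: gap = -1.9 × (7.3 - 6.15) = -2.185%, loss ≈ 21669 × 2.185/100 ≈ 473.
Total lost output = 762 + 535 + 1544 + 2005 + 473 = 5319 billion.

$5,319 billion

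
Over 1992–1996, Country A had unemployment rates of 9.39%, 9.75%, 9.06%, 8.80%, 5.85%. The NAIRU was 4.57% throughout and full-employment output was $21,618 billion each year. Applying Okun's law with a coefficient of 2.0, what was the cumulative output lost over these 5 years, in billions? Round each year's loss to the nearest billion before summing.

Year 1992: gap = -2.0 × (9.39 - 4.57) = -9.64%, loss ≈ 21618 × 9.64/100 ≈ 2084.
Year 1993: gap = -2.0 × (9.75 - 4.57) = -10.36%, loss ≈ 21618 × 10.36/100 ≈ 2240.
Year 1994: gap = -2.0 × (9.06 - 4.57) = -8.98%, loss ≈ 21618 × 8.98/100 ≈ 1941.
Year 1995: gap = -2.0 × (8.8 - 4.57) = -8.46%, loss ≈ 21618 × 8.46/100 ≈ 1829.
Year 1996: gap = -2.0 × (5.85 - 4.57) = -2.56%, loss ≈ 21618 × 2.56/100 ≈ 553.
Total lost output = 2084 + 2240 + 1941 + 1829 + 553 = 8647 billion.

$8,647 billion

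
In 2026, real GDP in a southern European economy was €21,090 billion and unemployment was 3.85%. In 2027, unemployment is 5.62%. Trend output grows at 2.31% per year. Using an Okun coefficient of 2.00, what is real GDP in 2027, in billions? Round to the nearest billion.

€20,831 billion

Δu = 5.62 - 3.85 = 1.77 points.
Okun's law (growth form): g_Y = g_Y* - β × Δu = 2.31 - 2.00 × (1.77) = 2.31 - 3.54 = -1.23%.
Real GDP in the next year = 21090 × (1 - 1.23/100) = 21090 × 0.9877 ≈ 20831 billion.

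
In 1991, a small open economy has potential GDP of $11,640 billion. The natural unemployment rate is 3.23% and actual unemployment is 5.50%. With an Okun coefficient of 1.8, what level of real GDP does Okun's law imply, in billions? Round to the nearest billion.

$11,164 billion

Unemployment gap = 5.5 - 3.23 = 2.27 points, so the output gap is -1.8 × 2.27 = -4.086%.
Actual GDP = 11640 × (1 - 4.086/100) = 11640 × 0.95914 ≈ 11164 billion.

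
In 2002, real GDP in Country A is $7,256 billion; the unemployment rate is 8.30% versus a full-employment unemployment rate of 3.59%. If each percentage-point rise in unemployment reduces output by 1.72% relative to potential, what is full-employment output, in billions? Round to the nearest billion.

Unemployment gap = 8.3 - 3.59 = 4.71 points, so output gap = -1.72 × 4.71 = -8.1012%.
Since Y = Y* × (1 + gap/100), Y* = 7256/0.918988 ≈ 7896 billion.

$7,896 billion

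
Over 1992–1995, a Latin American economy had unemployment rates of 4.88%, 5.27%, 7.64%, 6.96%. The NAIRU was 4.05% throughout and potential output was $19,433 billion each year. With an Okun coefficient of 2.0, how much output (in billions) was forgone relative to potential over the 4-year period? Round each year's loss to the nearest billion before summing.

Year 1992: gap = -2.0 × (4.88 - 4.05) = -1.66%, loss ≈ 19433 × 1.66/100 ≈ 323.
Year 1993: gap = -2.0 × (5.27 - 4.05) = -2.44%, loss ≈ 19433 × 2.44/100 ≈ 474.
Year 1994: gap = -2.0 × (7.64 - 4.05) = -7.18%, loss ≈ 19433 × 7.18/100 ≈ 1395.
Year 1995: gap = -2.0 × (6.96 - 4.05) = -5.82%, loss ≈ 19433 × 5.82/100 ≈ 1131.
Total lost output = 323 + 474 + 1395 + 1131 = 3323 billion.

$3,323 billion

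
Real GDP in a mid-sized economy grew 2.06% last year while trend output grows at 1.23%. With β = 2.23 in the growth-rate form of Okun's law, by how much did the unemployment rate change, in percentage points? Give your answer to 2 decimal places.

Growth-rate Okun's law: g_Y = g_Y* - β × Δu, so Δu = (g_Y* - g_Y)/β.
Δu = (1.23 - 2.06)/2.23 = -0.83/2.23 = -0.37 percentage points.

-0.37 percentage points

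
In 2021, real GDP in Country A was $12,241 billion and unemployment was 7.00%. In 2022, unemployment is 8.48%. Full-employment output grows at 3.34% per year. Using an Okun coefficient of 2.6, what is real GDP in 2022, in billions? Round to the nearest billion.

Δu = 8.48 - 7 = 1.48 points.
Okun's law (growth form): g_Y = g_Y* - β × Δu = 3.34 - 2.6 × (1.48) = 3.34 - 3.848 = -0.508%.
Real GDP in the next year = 12241 × (1 - 0.508/100) = 12241 × 0.99492 ≈ 12179 billion.

$12,179 billion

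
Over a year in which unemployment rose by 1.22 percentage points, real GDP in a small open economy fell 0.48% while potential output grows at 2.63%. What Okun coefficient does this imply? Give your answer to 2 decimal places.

β ≈ 2.55

Growth form: g_Y = g_Y* - β × Δu, so β = (g_Y* - g_Y)/Δu.
β = (2.63 + 0.48)/1.22 = 3.11/1.22 = 2.55.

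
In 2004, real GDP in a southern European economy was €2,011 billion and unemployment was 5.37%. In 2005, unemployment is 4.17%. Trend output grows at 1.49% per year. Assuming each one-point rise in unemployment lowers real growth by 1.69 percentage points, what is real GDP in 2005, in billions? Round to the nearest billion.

€2,082 billion

Δu = 4.17 - 5.37 = -1.2 points.
Okun's law (growth form): g_Y = g_Y* - β × Δu = 1.49 - 1.69 × (-1.20) = 1.49 + 2.028 = 3.518%.
Real GDP in the next year = 2011 × (1 + 3.518/100) = 2011 × 1.03518 ≈ 2082 billion.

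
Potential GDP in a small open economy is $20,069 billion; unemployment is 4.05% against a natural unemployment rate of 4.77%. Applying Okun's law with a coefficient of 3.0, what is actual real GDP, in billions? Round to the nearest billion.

Unemployment gap = 4.05 - 4.77 = -0.72 points, so the output gap is -3 × (-0.72) = 2.16%.
Actual GDP = 20069 × (1 + 2.16/100) = 20069 × 1.0216 ≈ 20502 billion.

$20,502 billion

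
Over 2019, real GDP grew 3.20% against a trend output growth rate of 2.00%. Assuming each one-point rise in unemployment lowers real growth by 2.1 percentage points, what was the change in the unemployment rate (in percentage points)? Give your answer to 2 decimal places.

-0.57 percentage points

Growth-rate Okun's law: g_Y = g_Y* - β × Δu, so Δu = (g_Y* - g_Y)/β.
Δu = (2 - 3.2)/2.1 = -1.2/2.1 = -0.57 percentage points.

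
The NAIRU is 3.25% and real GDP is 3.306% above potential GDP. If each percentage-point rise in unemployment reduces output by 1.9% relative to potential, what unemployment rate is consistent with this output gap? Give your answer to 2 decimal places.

1.51%

From Okun's law, u - u* = -(output gap)/β = -(3.306)/1.9 = -1.74 points.
So u = 3.25 - 1.74 = 1.51%.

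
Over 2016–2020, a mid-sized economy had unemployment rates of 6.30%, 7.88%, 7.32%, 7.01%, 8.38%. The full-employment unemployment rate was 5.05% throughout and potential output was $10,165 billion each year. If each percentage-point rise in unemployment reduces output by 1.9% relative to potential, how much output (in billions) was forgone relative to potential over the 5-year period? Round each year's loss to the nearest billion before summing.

Year 2016: gap = -1.9 × (6.3 - 5.05) = -2.375%, loss ≈ 10165 × 2.375/100 ≈ 241.
Year 2017: gap = -1.9 × (7.88 - 5.05) = -5.377%, loss ≈ 10165 × 5.377/100 ≈ 547.
Year 2018: gap = -1.9 × (7.32 - 5.05) = -4.313%, loss ≈ 10165 × 4.313/100 ≈ 438.
Year 2019: gap = -1.9 × (7.01 - 5.05) = -3.724%, loss ≈ 10165 × 3.724/100 ≈ 379.
Year 2020: gap = -1.9 × (8.38 - 5.05) = -6.327%, loss ≈ 10165 × 6.327/100 ≈ 643.
Total lost output = 241 + 547 + 438 + 379 + 643 = 2248 billion.

$2,248 billion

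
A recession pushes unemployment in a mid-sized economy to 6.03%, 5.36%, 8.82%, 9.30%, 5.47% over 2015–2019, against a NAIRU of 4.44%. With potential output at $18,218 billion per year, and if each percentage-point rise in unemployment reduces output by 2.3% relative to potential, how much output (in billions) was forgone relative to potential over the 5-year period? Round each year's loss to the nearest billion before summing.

$5,354 billion

Year 2015: gap = -2.3 × (6.03 - 4.44) = -3.657%, loss ≈ 18218 × 3.657/100 ≈ 666.
Year 2016: gap = -2.3 × (5.36 - 4.44) = -2.116%, loss ≈ 18218 × 2.116/100 ≈ 385.
Year 2017: gap = -2.3 × (8.82 - 4.44) = -10.074%, loss ≈ 18218 × 10.074/100 ≈ 1835.
Year 2018: gap = -2.3 × (9.3 - 4.44) = -11.178%, loss ≈ 18218 × 11.178/100 ≈ 2036.
Year 2019: gap = -2.3 × (5.47 - 4.44) = -2.369%, loss ≈ 18218 × 2.369/100 ≈ 432.
Total lost output = 666 + 385 + 1835 + 2036 + 432 = 5354 billion.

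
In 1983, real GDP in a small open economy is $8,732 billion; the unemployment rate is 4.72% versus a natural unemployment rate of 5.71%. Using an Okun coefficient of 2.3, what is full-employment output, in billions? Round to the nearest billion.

Unemployment gap = 4.72 - 5.71 = -0.99 points, so output gap = -2.3 × (-0.99) = 2.277%.
Since Y = Y* × (1 + gap/100), Y* = 8732/1.02277 ≈ 8538 billion.

$8,538 billion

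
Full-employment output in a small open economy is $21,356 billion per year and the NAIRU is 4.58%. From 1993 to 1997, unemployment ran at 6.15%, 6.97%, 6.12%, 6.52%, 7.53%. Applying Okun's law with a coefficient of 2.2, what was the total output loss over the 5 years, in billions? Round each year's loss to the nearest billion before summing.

$4,882 billion

Year 1993: gap = -2.2 × (6.15 - 4.58) = -3.454%, loss ≈ 21356 × 3.454/100 ≈ 738.
Year 1994: gap = -2.2 × (6.97 - 4.58) = -5.258%, loss ≈ 21356 × 5.258/100 ≈ 1123.
Year 1995: gap = -2.2 × (6.12 - 4.58) = -3.388%, loss ≈ 21356 × 3.388/100 ≈ 724.
Year 1996: gap = -2.2 × (6.52 - 4.58) = -4.268%, loss ≈ 21356 × 4.268/100 ≈ 911.
Year 1997: gap = -2.2 × (7.53 - 4.58) = -6.49%, loss ≈ 21356 × 6.49/100 ≈ 1386.
Total lost output = 738 + 1123 + 724 + 911 + 1386 = 4882 billion.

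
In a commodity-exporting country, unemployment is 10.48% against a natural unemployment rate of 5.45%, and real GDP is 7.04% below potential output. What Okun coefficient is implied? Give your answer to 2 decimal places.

β ≈ 1.40

Okun's law: output gap = -β × (u - u*).
-7.04 = -β × (10.48 - 5.45) = -β × 5.03, so β = 7.04/5.03 = 1.40.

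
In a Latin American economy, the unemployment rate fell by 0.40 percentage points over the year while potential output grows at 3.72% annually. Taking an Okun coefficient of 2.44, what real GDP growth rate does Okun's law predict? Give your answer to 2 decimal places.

Growth-rate Okun's law: g_Y = g_Y* - β × Δu.
g_Y = 3.72 - 2.44 × (-0.40) = 3.72 + 0.976 = 4.696%, i.e. 4.70% to 2 d.p.

4.70%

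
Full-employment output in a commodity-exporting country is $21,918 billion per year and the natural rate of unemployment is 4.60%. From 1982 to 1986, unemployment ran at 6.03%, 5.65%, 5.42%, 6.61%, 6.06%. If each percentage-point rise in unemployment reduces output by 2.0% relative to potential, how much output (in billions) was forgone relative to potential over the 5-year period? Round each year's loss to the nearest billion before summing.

Year 1982: gap = -2.0 × (6.03 - 4.6) = -2.86%, loss ≈ 21918 × 2.86/100 ≈ 627.
Year 1983: gap = -2.0 × (5.65 - 4.6) = -2.1%, loss ≈ 21918 × 2.1/100 ≈ 460.
Year 1984: gap = -2.0 × (5.42 - 4.6) = -1.64%, loss ≈ 21918 × 1.64/100 ≈ 359.
Year 1985: gap = -2.0 × (6.61 - 4.6) = -4.02%, loss ≈ 21918 × 4.02/100 ≈ 881.
Year 1986: gap = -2.0 × (6.06 - 4.6) = -2.92%, loss ≈ 21918 × 2.92/100 ≈ 640.
Total lost output = 627 + 460 + 359 + 881 + 640 = 2967 billion.

$2,967 billion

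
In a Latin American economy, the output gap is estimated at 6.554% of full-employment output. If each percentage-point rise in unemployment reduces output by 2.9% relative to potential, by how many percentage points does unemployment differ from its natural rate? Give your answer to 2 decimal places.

Okun's law: output gap = -β × (u - u*), so u - u* = -(output gap)/β.
u - u* = -(6.554)/2.9 = -2.26 percentage points.

-2.26 percentage points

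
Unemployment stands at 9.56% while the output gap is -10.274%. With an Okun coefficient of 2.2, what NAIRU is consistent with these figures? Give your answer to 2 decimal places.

From Okun's law, u - u* = -(output gap)/β = -(-10.274)/2.2 = 4.67 points.
So u* = 9.56 - 4.67 = 4.89%.

4.89%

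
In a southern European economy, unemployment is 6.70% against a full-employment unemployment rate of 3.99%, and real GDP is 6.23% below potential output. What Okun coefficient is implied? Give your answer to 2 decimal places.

Okun's law: output gap = -β × (u - u*).
-6.23 = -β × (6.7 - 3.99) = -β × 2.71, so β = 6.23/2.71 = 2.30.

β ≈ 2.30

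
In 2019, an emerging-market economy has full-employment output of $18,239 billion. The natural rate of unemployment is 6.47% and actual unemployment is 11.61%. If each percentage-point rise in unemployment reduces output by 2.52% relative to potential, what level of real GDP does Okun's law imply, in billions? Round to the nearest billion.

$15,877 billion

Unemployment gap = 11.61 - 6.47 = 5.14 points, so the output gap is -2.52 × 5.14 = -12.9528%.
Actual GDP = 18239 × (1 - 12.9528/100) = 18239 × 0.870472 ≈ 15877 billion.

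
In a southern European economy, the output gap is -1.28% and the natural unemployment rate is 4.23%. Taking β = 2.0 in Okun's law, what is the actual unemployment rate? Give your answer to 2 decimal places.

4.87%

From Okun's law, u - u* = -(output gap)/β = -(-1.28)/2.0 = 0.64 points.
So u = 4.23 + 0.64 = 4.87%.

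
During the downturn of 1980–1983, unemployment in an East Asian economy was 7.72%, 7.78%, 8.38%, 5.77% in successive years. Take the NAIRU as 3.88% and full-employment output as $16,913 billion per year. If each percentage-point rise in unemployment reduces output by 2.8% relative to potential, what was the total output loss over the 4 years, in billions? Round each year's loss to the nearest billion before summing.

Year 1980: gap = -2.8 × (7.72 - 3.88) = -10.752%, loss ≈ 16913 × 10.752/100 ≈ 1818.
Year 1981: gap = -2.8 × (7.78 - 3.88) = -10.92%, loss ≈ 16913 × 10.92/100 ≈ 1847.
Year 1982: gap = -2.8 × (8.38 - 3.88) = -12.6%, loss ≈ 16913 × 12.6/100 ≈ 2131.
Year 1983: gap = -2.8 × (5.77 - 3.88) = -5.292%, loss ≈ 16913 × 5.292/100 ≈ 895.
Total lost output = 1818 + 1847 + 2131 + 895 = 6691 billion.

$6,691 billion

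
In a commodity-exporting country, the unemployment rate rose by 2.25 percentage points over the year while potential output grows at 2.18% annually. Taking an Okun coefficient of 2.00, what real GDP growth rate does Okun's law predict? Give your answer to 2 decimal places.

-2.32%

Growth-rate Okun's law: g_Y = g_Y* - β × Δu.
g_Y = 2.18 - 2.00 × (2.25) = 2.18 - 4.5 = -2.32%, i.e. -2.32% to 2 d.p.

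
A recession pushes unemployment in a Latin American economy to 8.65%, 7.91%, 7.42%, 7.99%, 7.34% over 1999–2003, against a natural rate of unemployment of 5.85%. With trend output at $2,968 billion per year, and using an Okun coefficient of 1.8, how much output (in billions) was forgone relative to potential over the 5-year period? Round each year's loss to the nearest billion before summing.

$538 billion

Year 1999: gap = -1.8 × (8.65 - 5.85) = -5.04%, loss ≈ 2968 × 5.04/100 ≈ 150.
Year 2000: gap = -1.8 × (7.91 - 5.85) = -3.708%, loss ≈ 2968 × 3.708/100 ≈ 110.
Year 2001: gap = -1.8 × (7.42 - 5.85) = -2.826%, loss ≈ 2968 × 2.826/100 ≈ 84.
Year 2002: gap = -1.8 × (7.99 - 5.85) = -3.852%, loss ≈ 2968 × 3.852/100 ≈ 114.
Year 2003: gap = -1.8 × (7.34 - 5.85) = -2.682%, loss ≈ 2968 × 2.682/100 ≈ 80.
Total lost output = 150 + 110 + 84 + 114 + 80 = 538 billion.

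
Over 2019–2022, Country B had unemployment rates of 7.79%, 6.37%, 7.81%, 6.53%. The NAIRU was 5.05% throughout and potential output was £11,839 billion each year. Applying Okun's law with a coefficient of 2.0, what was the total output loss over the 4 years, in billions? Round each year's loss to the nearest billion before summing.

Year 2019: gap = -2.0 × (7.79 - 5.05) = -5.48%, loss ≈ 11839 × 5.48/100 ≈ 649.
Year 2020: gap = -2.0 × (6.37 - 5.05) = -2.64%, loss ≈ 11839 × 2.64/100 ≈ 313.
Year 2021: gap = -2.0 × (7.81 - 5.05) = -5.52%, loss ≈ 11839 × 5.52/100 ≈ 654.
Year 2022: gap = -2.0 × (6.53 - 5.05) = -2.96%, loss ≈ 11839 × 2.96/100 ≈ 350.
Total lost output = 649 + 313 + 654 + 350 = 1966 billion.

£1,966 billion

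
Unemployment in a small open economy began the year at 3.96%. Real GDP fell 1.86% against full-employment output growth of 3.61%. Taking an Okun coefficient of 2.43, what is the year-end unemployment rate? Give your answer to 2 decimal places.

6.21%

Growth-rate Okun's law: g_Y = g_Y* - β × Δu, so Δu = (g_Y* - g_Y)/β.
Δu = (3.61 + 1.86)/2.43 = 5.47/2.43 = 2.25 percentage points.
Year-end unemployment = 3.96 + 2.25 = 6.21%.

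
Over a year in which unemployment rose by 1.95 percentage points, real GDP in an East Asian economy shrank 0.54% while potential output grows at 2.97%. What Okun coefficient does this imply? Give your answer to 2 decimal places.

β ≈ 1.80

Growth form: g_Y = g_Y* - β × Δu, so β = (g_Y* - g_Y)/Δu.
β = (2.97 + 0.54)/1.95 = 3.51/1.95 = 1.80.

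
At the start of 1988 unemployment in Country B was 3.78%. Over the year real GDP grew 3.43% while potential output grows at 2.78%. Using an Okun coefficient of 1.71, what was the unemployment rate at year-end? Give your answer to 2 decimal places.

Growth-rate Okun's law: g_Y = g_Y* - β × Δu, so Δu = (g_Y* - g_Y)/β.
Δu = (2.78 - 3.43)/1.71 = -0.65/1.71 = -0.38 percentage points.
Year-end unemployment = 3.78 - 0.38 = 3.40%.

3.40%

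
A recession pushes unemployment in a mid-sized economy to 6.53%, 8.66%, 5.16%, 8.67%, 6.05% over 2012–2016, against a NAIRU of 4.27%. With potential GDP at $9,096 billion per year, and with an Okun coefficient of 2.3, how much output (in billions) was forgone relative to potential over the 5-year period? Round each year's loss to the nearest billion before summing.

Year 2012: gap = -2.3 × (6.53 - 4.27) = -5.198%, loss ≈ 9096 × 5.198/100 ≈ 473.
Year 2013: gap = -2.3 × (8.66 - 4.27) = -10.097%, loss ≈ 9096 × 10.097/100 ≈ 918.
Year 2014: gap = -2.3 × (5.16 - 4.27) = -2.047%, loss ≈ 9096 × 2.047/100 ≈ 186.
Year 2015: gap = -2.3 × (8.67 - 4.27) = -10.12%, loss ≈ 9096 × 10.12/100 ≈ 921.
Year 2016: gap = -2.3 × (6.05 - 4.27) = -4.094%, loss ≈ 9096 × 4.094/100 ≈ 372.
Total lost output = 473 + 918 + 186 + 921 + 372 = 2870 billion.

$2,870 billion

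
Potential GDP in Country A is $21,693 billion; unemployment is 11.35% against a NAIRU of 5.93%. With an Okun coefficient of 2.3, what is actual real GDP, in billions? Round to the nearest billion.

Unemployment gap = 11.35 - 5.93 = 5.42 points, so the output gap is -2.3 × 5.42 = -12.466%.
Actual GDP = 21693 × (1 - 12.466/100) = 21693 × 0.87534 ≈ 18989 billion.

$18,989 billion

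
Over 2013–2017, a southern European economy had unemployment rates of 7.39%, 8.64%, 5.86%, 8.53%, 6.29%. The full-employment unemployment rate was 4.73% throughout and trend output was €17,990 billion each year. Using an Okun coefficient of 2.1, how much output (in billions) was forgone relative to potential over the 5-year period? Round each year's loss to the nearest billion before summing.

€4,934 billion

Year 2013: gap = -2.1 × (7.39 - 4.73) = -5.586%, loss ≈ 17990 × 5.586/100 ≈ 1005.
Year 2014: gap = -2.1 × (8.64 - 4.73) = -8.211%, loss ≈ 17990 × 8.211/100 ≈ 1477.
Year 2015: gap = -2.1 × (5.86 - 4.73) = -2.373%, loss ≈ 17990 × 2.373/100 ≈ 427.
Year 2016: gap = -2.1 × (8.53 - 4.73) = -7.98%, loss ≈ 17990 × 7.98/100 ≈ 1436.
Year 2017: gap = -2.1 × (6.29 - 4.73) = -3.276%, loss ≈ 17990 × 3.276/100 ≈ 589.
Total lost output = 1005 + 1477 + 427 + 1436 + 589 = 4934 billion.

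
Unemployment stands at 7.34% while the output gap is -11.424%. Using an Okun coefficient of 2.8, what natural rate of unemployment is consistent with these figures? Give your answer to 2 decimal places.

3.26%

From Okun's law, u - u* = -(output gap)/β = -(-11.424)/2.8 = 4.08 points.
So u* = 7.34 - 4.08 = 3.26%.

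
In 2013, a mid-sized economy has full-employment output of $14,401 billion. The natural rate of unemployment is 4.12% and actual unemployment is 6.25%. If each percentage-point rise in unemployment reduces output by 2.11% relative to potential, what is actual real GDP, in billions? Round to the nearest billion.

$13,754 billion

Unemployment gap = 6.25 - 4.12 = 2.13 points, so the output gap is -2.11 × 2.13 = -4.4943%.
Actual GDP = 14401 × (1 - 4.4943/100) = 14401 × 0.955057 ≈ 13754 billion.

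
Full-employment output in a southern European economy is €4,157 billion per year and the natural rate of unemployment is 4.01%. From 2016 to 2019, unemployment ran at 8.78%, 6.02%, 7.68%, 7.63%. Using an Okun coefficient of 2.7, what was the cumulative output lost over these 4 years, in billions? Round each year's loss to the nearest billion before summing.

€1,579 billion

Year 2016: gap = -2.7 × (8.78 - 4.01) = -12.879%, loss ≈ 4157 × 12.879/100 ≈ 535.
Year 2017: gap = -2.7 × (6.02 - 4.01) = -5.427%, loss ≈ 4157 × 5.427/100 ≈ 226.
Year 2018: gap = -2.7 × (7.68 - 4.01) = -9.909%, loss ≈ 4157 × 9.909/100 ≈ 412.
Year 2019: gap = -2.7 × (7.63 - 4.01) = -9.774%, loss ≈ 4157 × 9.774/100 ≈ 406.
Total lost output = 535 + 226 + 412 + 406 = 1579 billion.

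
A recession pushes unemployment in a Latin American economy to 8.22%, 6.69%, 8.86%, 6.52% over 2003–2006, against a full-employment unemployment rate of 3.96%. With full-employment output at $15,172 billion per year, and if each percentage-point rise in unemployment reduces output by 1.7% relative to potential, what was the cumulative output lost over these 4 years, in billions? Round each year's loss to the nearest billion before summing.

Year 2003: gap = -1.7 × (8.22 - 3.96) = -7.242%, loss ≈ 15172 × 7.242/100 ≈ 1099.
Year 2004: gap = -1.7 × (6.69 - 3.96) = -4.641%, loss ≈ 15172 × 4.641/100 ≈ 704.
Year 2005: gap = -1.7 × (8.86 - 3.96) = -8.33%, loss ≈ 15172 × 8.33/100 ≈ 1264.
Year 2006: gap = -1.7 × (6.52 - 3.96) = -4.352%, loss ≈ 15172 × 4.352/100 ≈ 660.
Total lost output = 1099 + 704 + 1264 + 660 = 3727 billion.

$3,727 billion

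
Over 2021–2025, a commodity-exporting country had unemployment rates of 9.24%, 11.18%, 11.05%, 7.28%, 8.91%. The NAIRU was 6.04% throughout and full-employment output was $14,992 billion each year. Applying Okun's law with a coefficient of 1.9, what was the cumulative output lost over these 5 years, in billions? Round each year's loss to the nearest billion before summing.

$4,974 billion

Year 2021: gap = -1.9 × (9.24 - 6.04) = -6.08%, loss ≈ 14992 × 6.08/100 ≈ 912.
Year 2022: gap = -1.9 × (11.18 - 6.04) = -9.766%, loss ≈ 14992 × 9.766/100 ≈ 1464.
Year 2023: gap = -1.9 × (11.05 - 6.04) = -9.519%, loss ≈ 14992 × 9.519/100 ≈ 1427.
Year 2024: gap = -1.9 × (7.28 - 6.04) = -2.356%, loss ≈ 14992 × 2.356/100 ≈ 353.
Year 2025: gap = -1.9 × (8.91 - 6.04) = -5.453%, loss ≈ 14992 × 5.453/100 ≈ 818.
Total lost output = 912 + 1464 + 1427 + 353 + 818 = 4974 billion.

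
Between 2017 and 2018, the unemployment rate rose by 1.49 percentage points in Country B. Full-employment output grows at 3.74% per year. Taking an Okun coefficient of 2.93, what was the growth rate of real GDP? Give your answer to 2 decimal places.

-0.63%

Growth-rate Okun's law: g_Y = g_Y* - β × Δu.
g_Y = 3.74 - 2.93 × (1.49) = 3.74 - 4.3657 = -0.6257%, i.e. -0.63% to 2 d.p.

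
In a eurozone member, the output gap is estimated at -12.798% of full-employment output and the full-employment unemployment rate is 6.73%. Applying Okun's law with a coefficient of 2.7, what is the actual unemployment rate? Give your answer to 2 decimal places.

From Okun's law, u - u* = -(output gap)/β = -(-12.798)/2.7 = 4.74 points.
So u = 6.73 + 4.74 = 11.47%.

11.47%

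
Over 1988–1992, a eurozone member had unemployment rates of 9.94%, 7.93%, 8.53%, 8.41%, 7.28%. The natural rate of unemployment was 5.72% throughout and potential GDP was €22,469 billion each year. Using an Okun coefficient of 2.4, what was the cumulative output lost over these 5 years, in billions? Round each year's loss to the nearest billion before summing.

Year 1988: gap = -2.4 × (9.94 - 5.72) = -10.128%, loss ≈ 22469 × 10.128/100 ≈ 2276.
Year 1989: gap = -2.4 × (7.93 - 5.72) = -5.304%, loss ≈ 22469 × 5.304/100 ≈ 1192.
Year 1990: gap = -2.4 × (8.53 - 5.72) = -6.744%, loss ≈ 22469 × 6.744/100 ≈ 1515.
Year 1991: gap = -2.4 × (8.41 - 5.72) = -6.456%, loss ≈ 22469 × 6.456/100 ≈ 1451.
Year 1992: gap = -2.4 × (7.28 - 5.72) = -3.744%, loss ≈ 22469 × 3.744/100 ≈ 841.
Total lost output = 2276 + 1192 + 1515 + 1451 + 841 = 7275 billion.

€7,275 billion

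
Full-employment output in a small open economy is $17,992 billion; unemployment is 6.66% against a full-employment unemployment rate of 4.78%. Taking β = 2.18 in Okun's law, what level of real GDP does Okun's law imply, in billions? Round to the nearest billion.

Unemployment gap = 6.66 - 4.78 = 1.88 points, so the output gap is -2.18 × 1.88 = -4.0984%.
Actual GDP = 17992 × (1 - 4.0984/100) = 17992 × 0.959016 ≈ 17255 billion.

$17,255 billion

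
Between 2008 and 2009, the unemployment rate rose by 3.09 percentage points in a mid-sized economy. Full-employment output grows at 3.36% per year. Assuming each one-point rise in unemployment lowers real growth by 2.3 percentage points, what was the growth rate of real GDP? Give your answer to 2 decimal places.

-3.75%

Growth-rate Okun's law: g_Y = g_Y* - β × Δu.
g_Y = 3.36 - 2.3 × (3.09) = 3.36 - 7.107 = -3.747%, i.e. -3.75% to 2 d.p.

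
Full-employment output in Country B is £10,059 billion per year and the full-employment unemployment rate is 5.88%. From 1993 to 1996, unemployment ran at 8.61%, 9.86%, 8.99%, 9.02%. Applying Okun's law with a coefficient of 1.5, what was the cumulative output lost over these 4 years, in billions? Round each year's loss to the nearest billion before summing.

£1,956 billion

Year 1993: gap = -1.5 × (8.61 - 5.88) = -4.095%, loss ≈ 10059 × 4.095/100 ≈ 412.
Year 1994: gap = -1.5 × (9.86 - 5.88) = -5.97%, loss ≈ 10059 × 5.97/100 ≈ 601.
Year 1995: gap = -1.5 × (8.99 - 5.88) = -4.665%, loss ≈ 10059 × 4.665/100 ≈ 469.
Year 1996: gap = -1.5 × (9.02 - 5.88) = -4.71%, loss ≈ 10059 × 4.71/100 ≈ 474.
Total lost output = 412 + 601 + 469 + 474 = 1956 billion.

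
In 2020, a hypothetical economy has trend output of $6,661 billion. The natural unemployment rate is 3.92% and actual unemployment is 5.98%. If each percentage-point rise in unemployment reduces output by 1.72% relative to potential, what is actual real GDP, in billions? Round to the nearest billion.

Unemployment gap = 5.98 - 3.92 = 2.06 points, so the output gap is -1.72 × 2.06 = -3.5432%.
Actual GDP = 6661 × (1 - 3.5432/100) = 6661 × 0.964568 ≈ 6425 billion.

$6,425 billion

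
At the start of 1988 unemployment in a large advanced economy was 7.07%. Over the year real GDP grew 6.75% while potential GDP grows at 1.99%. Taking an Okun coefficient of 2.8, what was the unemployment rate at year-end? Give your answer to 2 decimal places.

5.37%

Growth-rate Okun's law: g_Y = g_Y* - β × Δu, so Δu = (g_Y* - g_Y)/β.
Δu = (1.99 - 6.75)/2.8 = -4.76/2.8 = -1.70 percentage points.
Year-end unemployment = 7.07 - 1.7 = 5.37%.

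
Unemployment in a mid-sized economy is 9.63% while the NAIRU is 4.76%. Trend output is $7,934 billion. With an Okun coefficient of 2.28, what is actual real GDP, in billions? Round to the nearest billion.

$7,053 billion

Unemployment gap = 9.63 - 4.76 = 4.87 points, so the output gap is -2.28 × 4.87 = -11.1036%.
Actual GDP = 7934 × (1 - 11.1036/100) = 7934 × 0.888964 ≈ 7053 billion.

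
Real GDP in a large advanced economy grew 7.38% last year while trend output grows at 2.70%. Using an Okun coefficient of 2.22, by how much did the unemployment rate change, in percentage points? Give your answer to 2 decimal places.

-2.11 percentage points

Growth-rate Okun's law: g_Y = g_Y* - β × Δu, so Δu = (g_Y* - g_Y)/β.
Δu = (2.7 - 7.38)/2.22 = -4.68/2.22 = -2.11 percentage points.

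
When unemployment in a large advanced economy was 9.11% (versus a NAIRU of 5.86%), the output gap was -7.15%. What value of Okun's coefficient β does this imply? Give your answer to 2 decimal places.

Okun's law: output gap = -β × (u - u*).
-7.15 = -β × (9.11 - 5.86) = -β × 3.25, so β = 7.15/3.25 = 2.20.

β ≈ 2.20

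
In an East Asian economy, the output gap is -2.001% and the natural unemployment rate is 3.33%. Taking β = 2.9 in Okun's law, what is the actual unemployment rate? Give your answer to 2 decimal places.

From Okun's law, u - u* = -(output gap)/β = -(-2.001)/2.9 = 0.69 points.
So u = 3.33 + 0.69 = 4.02%.

4.02%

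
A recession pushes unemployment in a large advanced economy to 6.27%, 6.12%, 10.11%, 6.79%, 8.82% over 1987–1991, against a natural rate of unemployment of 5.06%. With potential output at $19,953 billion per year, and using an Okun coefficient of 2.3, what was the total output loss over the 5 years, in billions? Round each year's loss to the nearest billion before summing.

$5,879 billion

Year 1987: gap = -2.3 × (6.27 - 5.06) = -2.783%, loss ≈ 19953 × 2.783/100 ≈ 555.
Year 1988: gap = -2.3 × (6.12 - 5.06) = -2.438%, loss ≈ 19953 × 2.438/100 ≈ 486.
Year 1989: gap = -2.3 × (10.11 - 5.06) = -11.615%, loss ≈ 19953 × 11.615/100 ≈ 2318.
Year 1990: gap = -2.3 × (6.79 - 5.06) = -3.979%, loss ≈ 19953 × 3.979/100 ≈ 794.
Year 1991: gap = -2.3 × (8.82 - 5.06) = -8.648%, loss ≈ 19953 × 8.648/100 ≈ 1726.
Total lost output = 555 + 486 + 2318 + 794 + 1726 = 5879 billion.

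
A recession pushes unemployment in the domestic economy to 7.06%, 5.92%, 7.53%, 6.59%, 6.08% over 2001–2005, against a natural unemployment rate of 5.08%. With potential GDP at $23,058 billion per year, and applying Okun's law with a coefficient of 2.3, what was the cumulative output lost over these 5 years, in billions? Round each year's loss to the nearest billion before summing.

Year 2001: gap = -2.3 × (7.06 - 5.08) = -4.554%, loss ≈ 23058 × 4.554/100 ≈ 1050.
Year 2002: gap = -2.3 × (5.92 - 5.08) = -1.932%, loss ≈ 23058 × 1.932/100 ≈ 445.
Year 2003: gap = -2.3 × (7.53 - 5.08) = -5.635%, loss ≈ 23058 × 5.635/100 ≈ 1299.
Year 2004: gap = -2.3 × (6.59 - 5.08) = -3.473%, loss ≈ 23058 × 3.473/100 ≈ 801.
Year 2005: gap = -2.3 × (6.08 - 5.08) = -2.3%, loss ≈ 23058 × 2.3/100 ≈ 530.
Total lost output = 1050 + 445 + 1299 + 801 + 530 = 4125 billion.

$4,125 billion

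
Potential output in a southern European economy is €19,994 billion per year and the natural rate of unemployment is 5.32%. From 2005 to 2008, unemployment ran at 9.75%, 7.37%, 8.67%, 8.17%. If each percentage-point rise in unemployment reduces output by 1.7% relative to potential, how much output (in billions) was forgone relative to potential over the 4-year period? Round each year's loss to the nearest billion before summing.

€4,311 billion

Year 2005: gap = -1.7 × (9.75 - 5.32) = -7.531%, loss ≈ 19994 × 7.531/100 ≈ 1506.
Year 2006: gap = -1.7 × (7.37 - 5.32) = -3.485%, loss ≈ 19994 × 3.485/100 ≈ 697.
Year 2007: gap = -1.7 × (8.67 - 5.32) = -5.695%, loss ≈ 19994 × 5.695/100 ≈ 1139.
Year 2008: gap = -1.7 × (8.17 - 5.32) = -4.845%, loss ≈ 19994 × 4.845/100 ≈ 969.
Total lost output = 1506 + 697 + 1139 + 969 = 4311 billion.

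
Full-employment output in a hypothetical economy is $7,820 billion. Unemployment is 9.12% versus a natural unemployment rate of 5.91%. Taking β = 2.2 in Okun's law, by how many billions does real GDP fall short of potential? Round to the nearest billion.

$552 billion

Output gap = -2.2 × (9.12 - 5.91) = -2.2 × 3.21 = -7.062%.
Actual GDP ≈ 7820 × 0.92938 ≈ 7268 billion, so the shortfall is 7820 - 7268 = 552 billion.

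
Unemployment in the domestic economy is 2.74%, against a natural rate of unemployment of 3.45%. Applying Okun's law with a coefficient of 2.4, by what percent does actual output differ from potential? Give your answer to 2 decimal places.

1.70%

The unemployment gap is 2.74 - 3.45 = -0.71 percentage points.
Okun's law gives an output gap of -2.4 × (-0.71) = 1.704%, i.e. 1.70% above potential.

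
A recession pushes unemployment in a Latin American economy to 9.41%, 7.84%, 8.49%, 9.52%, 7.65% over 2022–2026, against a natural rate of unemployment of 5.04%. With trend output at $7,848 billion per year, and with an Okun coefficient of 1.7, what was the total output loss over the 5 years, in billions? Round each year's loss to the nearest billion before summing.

$2,363 billion

Year 2022: gap = -1.7 × (9.41 - 5.04) = -7.429%, loss ≈ 7848 × 7.429/100 ≈ 583.
Year 2023: gap = -1.7 × (7.84 - 5.04) = -4.76%, loss ≈ 7848 × 4.76/100 ≈ 374.
Year 2024: gap = -1.7 × (8.49 - 5.04) = -5.865%, loss ≈ 7848 × 5.865/100 ≈ 460.
Year 2025: gap = -1.7 × (9.52 - 5.04) = -7.616%, loss ≈ 7848 × 7.616/100 ≈ 598.
Year 2026: gap = -1.7 × (7.65 - 5.04) = -4.437%, loss ≈ 7848 × 4.437/100 ≈ 348.
Total lost output = 583 + 374 + 460 + 598 + 348 = 2363 billion.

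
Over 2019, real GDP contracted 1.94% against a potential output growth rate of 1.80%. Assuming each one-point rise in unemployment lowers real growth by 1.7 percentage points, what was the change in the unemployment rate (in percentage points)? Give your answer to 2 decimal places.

2.20 percentage points

Growth-rate Okun's law: g_Y = g_Y* - β × Δu, so Δu = (g_Y* - g_Y)/β.
Δu = (1.8 + 1.94)/1.7 = 3.74/1.7 = 2.20 percentage points.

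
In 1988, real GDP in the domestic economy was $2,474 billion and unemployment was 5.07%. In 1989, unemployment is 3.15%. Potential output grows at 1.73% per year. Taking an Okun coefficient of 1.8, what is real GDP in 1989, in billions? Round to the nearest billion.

Δu = 3.15 - 5.07 = -1.92 points.
Okun's law (growth form): g_Y = g_Y* - β × Δu = 1.73 - 1.8 × (-1.92) = 1.73 + 3.456 = 5.186%.
Real GDP in the next year = 2474 × (1 + 5.186/100) = 2474 × 1.05186 ≈ 2602 billion.

$2,602 billion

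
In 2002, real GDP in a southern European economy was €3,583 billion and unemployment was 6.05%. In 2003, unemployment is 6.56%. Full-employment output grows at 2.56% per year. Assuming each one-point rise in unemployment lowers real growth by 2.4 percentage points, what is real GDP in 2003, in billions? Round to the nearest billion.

Δu = 6.56 - 6.05 = 0.51 points.
Okun's law (growth form): g_Y = g_Y* - β × Δu = 2.56 - 2.4 × (0.51) = 2.56 - 1.224 = 1.336%.
Real GDP in the next year = 3583 × (1 + 1.336/100) = 3583 × 1.01336 ≈ 3631 billion.

€3,631 billion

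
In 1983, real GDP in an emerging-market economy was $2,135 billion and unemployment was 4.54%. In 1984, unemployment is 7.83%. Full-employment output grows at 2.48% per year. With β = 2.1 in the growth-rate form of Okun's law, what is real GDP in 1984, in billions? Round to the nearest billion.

$2,040 billion

Δu = 7.83 - 4.54 = 3.29 points.
Okun's law (growth form): g_Y = g_Y* - β × Δu = 2.48 - 2.1 × (3.29) = 2.48 - 6.909 = -4.429%.
Real GDP in the next year = 2135 × (1 - 4.429/100) = 2135 × 0.95571 ≈ 2040 billion.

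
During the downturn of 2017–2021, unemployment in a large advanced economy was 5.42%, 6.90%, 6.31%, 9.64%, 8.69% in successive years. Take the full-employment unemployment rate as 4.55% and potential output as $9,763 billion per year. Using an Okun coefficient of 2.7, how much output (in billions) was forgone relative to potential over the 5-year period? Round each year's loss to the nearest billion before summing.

Year 2017: gap = -2.7 × (5.42 - 4.55) = -2.349%, loss ≈ 9763 × 2.349/100 ≈ 229.
Year 2018: gap = -2.7 × (6.9 - 4.55) = -6.345%, loss ≈ 9763 × 6.345/100 ≈ 619.
Year 2019: gap = -2.7 × (6.31 - 4.55) = -4.752%, loss ≈ 9763 × 4.752/100 ≈ 464.
Year 2020: gap = -2.7 × (9.64 - 4.55) = -13.743%, loss ≈ 9763 × 13.743/100 ≈ 1342.
Year 2021: gap = -2.7 × (8.69 - 4.55) = -11.178%, loss ≈ 9763 × 11.178/100 ≈ 1091.
Total lost output = 229 + 619 + 464 + 1342 + 1091 = 3745 billion.

$3,745 billion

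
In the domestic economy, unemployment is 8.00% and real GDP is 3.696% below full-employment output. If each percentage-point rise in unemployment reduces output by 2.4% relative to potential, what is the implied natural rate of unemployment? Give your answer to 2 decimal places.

From Okun's law, u - u* = -(output gap)/β = -(-3.696)/2.4 = 1.54 points.
So u* = 8 - 1.54 = 6.46%.

6.46%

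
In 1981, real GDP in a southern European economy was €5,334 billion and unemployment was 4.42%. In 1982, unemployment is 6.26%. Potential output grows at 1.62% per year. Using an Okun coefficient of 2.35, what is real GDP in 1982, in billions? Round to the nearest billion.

Δu = 6.26 - 4.42 = 1.84 points.
Okun's law (growth form): g_Y = g_Y* - β × Δu = 1.62 - 2.35 × (1.84) = 1.62 - 4.324 = -2.704%.
Real GDP in the next year = 5334 × (1 - 2.704/100) = 5334 × 0.97296 ≈ 5190 billion.

€5,190 billion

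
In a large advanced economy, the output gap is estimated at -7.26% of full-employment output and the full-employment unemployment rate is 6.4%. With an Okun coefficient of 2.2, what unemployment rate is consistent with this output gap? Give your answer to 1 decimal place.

From Okun's law, u - u* = -(output gap)/β = -(-7.26)/2.2 = 3.3 points.
So u = 6.4 + 3.3 = 9.7%.

9.7%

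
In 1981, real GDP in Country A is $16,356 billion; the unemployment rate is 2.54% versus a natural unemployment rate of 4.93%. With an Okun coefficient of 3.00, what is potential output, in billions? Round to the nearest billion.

$15,262 billion

Unemployment gap = 2.54 - 4.93 = -2.39 points, so output gap = -3 × (-2.39) = 7.17%.
Since Y = Y* × (1 + gap/100), Y* = 16356/1.0717 ≈ 15262 billion.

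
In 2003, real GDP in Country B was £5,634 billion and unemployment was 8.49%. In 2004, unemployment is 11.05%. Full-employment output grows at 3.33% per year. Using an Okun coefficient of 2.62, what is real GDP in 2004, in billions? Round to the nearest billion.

£5,444 billion

Δu = 11.05 - 8.49 = 2.56 points.
Okun's law (growth form): g_Y = g_Y* - β × Δu = 3.33 - 2.62 × (2.56) = 3.33 - 6.7072 = -3.3772%.
Real GDP in the next year = 5634 × (1 - 3.3772/100) = 5634 × 0.966228 ≈ 5444 billion.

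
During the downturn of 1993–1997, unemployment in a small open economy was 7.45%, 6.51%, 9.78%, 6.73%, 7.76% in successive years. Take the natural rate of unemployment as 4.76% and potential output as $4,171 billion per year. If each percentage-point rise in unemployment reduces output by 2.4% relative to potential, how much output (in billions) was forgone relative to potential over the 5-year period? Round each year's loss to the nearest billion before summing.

$1,444 billion

Year 1993: gap = -2.4 × (7.45 - 4.76) = -6.456%, loss ≈ 4171 × 6.456/100 ≈ 269.
Year 1994: gap = -2.4 × (6.51 - 4.76) = -4.2%, loss ≈ 4171 × 4.2/100 ≈ 175.
Year 1995: gap = -2.4 × (9.78 - 4.76) = -12.048%, loss ≈ 4171 × 12.048/100 ≈ 503.
Year 1996: gap = -2.4 × (6.73 - 4.76) = -4.728%, loss ≈ 4171 × 4.728/100 ≈ 197.
Year 1997: gap = -2.4 × (7.76 - 4.76) = -7.2%, loss ≈ 4171 × 7.2/100 ≈ 300.
Total lost output = 269 + 175 + 503 + 197 + 300 = 1444 billion.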